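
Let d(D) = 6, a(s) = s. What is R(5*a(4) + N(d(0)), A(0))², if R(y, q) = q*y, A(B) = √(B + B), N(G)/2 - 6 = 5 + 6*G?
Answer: 0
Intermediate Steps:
N(G) = 22 + 12*G (N(G) = 12 + 2*(5 + 6*G) = 12 + (10 + 12*G) = 22 + 12*G)
A(B) = √2*√B (A(B) = √(2*B) = √2*√B)
R(5*a(4) + N(d(0)), A(0))² = ((√2*√0)*(5*4 + (22 + 12*6)))² = ((√2*0)*(20 + (22 + 72)))² = (0*(20 + 94))² = (0*114)² = 0² = 0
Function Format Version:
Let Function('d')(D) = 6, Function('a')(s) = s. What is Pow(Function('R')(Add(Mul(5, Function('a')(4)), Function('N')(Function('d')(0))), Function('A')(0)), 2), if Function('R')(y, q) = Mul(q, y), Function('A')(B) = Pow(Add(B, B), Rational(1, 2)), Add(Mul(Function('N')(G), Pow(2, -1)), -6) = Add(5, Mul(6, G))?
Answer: 0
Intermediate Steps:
Function('N')(G) = Add(22, Mul(12, G)) (Function('N')(G) = Add(12, Mul(2, Add(5, Mul(6, G)))) = Add(12, Add(10, Mul(12, G))) = Add(22, Mul(12, G)))
Function('A')(B) = Mul(Pow(2, Rational(1, 2)), Pow(B, Rational(1, 2))) (Function('A')(B) = Pow(Mul(2, B), Rational(1, 2)) = Mul(Pow(2, Rational(1, 2)), Pow(B, Rational(1, 2))))
Pow(Function('R')(Add(Mul(5, Function('a')(4)), Function('N')(Function('d')(0))), Function('A')(0)), 2) = Pow(Mul(Mul(Pow(2, Rational(1, 2)), Pow(0, Rational(1, 2))), Add(Mul(5, 4), Add(22, Mul(12, 6)))), 2) = Pow(Mul(Mul(Pow(2, Rational(1, 2)), 0), Add(20, Add(22, 72))), 2) = Pow(Mul(0, Add(20, 94)), 2) = Pow(Mul(0, 114), 2) = Pow(0, 2) = 0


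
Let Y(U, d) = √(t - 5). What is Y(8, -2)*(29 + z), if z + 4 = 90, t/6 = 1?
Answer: 115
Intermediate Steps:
t = 6 (t = 6*1 = 6)
z = 86 (z = -4 + 90 = 86)
Y(U, d) = 1 (Y(U, d) = √(6 - 5) = √1 = 1)
Y(8, -2)*(29 + z) = 1*(29 + 86) = 1*115 = 115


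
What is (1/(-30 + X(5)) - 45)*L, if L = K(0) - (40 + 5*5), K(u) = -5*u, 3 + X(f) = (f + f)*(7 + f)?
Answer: 254410/87 ≈ 2924.3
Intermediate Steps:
X(f) = -3 + 2*f*(7 + f) (X(f) = -3 + (f + f)*(7 + f) = -3 + (2*f)*(7 + f) = -3 + 2*f*(7 + f))
L = -65 (L = -5*0 - (40 + 5*5) = 0 - (40 + 25) = 0 - 1*65 = 0 - 65 = -65)
(1/(-30 + X(5)) - 45)*L = (1/(-30 + (-3 + 2*5² + 14*5)) - 45)*(-65) = (1/(-30 + (-3 + 2*25 + 70)) - 45)*(-65) = (1/(-30 + (-3 + 50 + 70)) - 45)*(-65) = (1/(-30 + 117) - 45)*(-65) = (1/87 - 45)*(-65) = -3914/87*(-65) = 254410/87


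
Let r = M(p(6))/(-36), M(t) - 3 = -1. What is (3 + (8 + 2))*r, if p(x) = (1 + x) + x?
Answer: -13/18 ≈ -0.72222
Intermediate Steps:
p(x) = 1 + 2*x
M(t) = 2 (M(t) = 3 - 1 = 2)
r = -1/18 (r = 2/(-36) = 2*(-1/36) = -1/18 ≈ -0.055556)
(3 + (8 + 2))*r = (3 + (8 + 2))*(-1/18) = (3 + 10)*(-1/18) = 13*(-1/18) = -13/18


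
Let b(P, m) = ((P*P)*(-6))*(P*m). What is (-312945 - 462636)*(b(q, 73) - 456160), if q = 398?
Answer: 21416951946007536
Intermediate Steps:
b(P, m) = -6*m*P³ (b(P, m) = (P²*(-6))*(P*m) = (-6*P²)*(P*m) = -6*m*P³)
(-312945 - 462636)*(b(q, 73) - 456160) = (-312945 - 462636)*(-6*73*398³ - 456160) = -775581*(-6*73*63044792 - 456160) = -775581*(-27613618896 - 456160) = -775581*(-27614075056) = 21416951946007536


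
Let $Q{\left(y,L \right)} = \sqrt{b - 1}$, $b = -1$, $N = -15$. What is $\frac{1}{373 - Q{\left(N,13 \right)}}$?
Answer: $\frac{373}{139131} + \frac{i \sqrt{2}}{139131} \approx 0.0026809 + 1.0165 \cdot 10^{-5} i$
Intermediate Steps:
$Q{\left(y,L \right)} = i \sqrt{2}$ ($Q{\left(y,L \right)} = \sqrt{-1 - 1} = \sqrt{-2} = i \sqrt{2}$)
$\frac{1}{373 - Q{\left(N,13 \right)}} = \frac{1}{373 - i \sqrt{2}}$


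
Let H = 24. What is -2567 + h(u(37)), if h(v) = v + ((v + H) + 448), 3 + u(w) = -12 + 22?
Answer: -2081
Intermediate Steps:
u(w) = 7 (u(w) = -3 + (-12 + 22) = -3 + 10 = 7)
h(v) = 472 + 2*v (h(v) = v + ((v + 24) + 448) = v + ((24 + v) + 448) = v + (472 + v) = 472 + 2*v)
-2567 + h(u(37)) = -2567 + (472 + 2*7) = -2567 + (472 + 14) = -2567 + 486 = -2081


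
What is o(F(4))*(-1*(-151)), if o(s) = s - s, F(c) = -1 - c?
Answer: 0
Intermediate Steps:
o(s) = 0
o(F(4))*(-1*(-151)) = 0*(-1*(-151)) = 0*151 = 0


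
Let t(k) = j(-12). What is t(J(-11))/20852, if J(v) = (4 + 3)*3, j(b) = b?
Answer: -3/5213 ≈ -0.00057548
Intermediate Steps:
J(v) = 21 (J(v) = 7*3 = 21)
t(k) = -12
t(J(-11))/20852 = -12/20852 = -12*1/20852 = -3/5213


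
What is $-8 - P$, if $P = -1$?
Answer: $-7$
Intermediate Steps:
$-8 - P = -8 - -1 = -8 + 1 = -7$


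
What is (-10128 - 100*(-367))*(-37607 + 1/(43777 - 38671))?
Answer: -2551195536526/2553 ≈ -9.9929e+8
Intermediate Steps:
(-10128 - 100*(-367))*(-37607 + 1/(43777 - 38671)) = (-10128 + 36700)*(-37607 + 1/5106) = 26572*(-37607 + 1/5106) = 26572*(-192021341/5106) = -2551195536526/2553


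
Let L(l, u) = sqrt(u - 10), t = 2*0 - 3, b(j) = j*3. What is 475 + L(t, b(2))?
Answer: 475 + 2*I ≈ 475.0 + 2.0*I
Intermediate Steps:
b(j) = 3*j
t = -3 (t = 0 - 3 = -3)
L(l, u) = sqrt(-10 + u)
475 + L(t, b(2)) = 475 + sqrt(-10 + 3*2) = 475 + sqrt(-10 + 6) = 475 + sqrt(-4) = 475 + 2*I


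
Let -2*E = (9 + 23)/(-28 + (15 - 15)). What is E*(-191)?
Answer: -764/7 ≈ -109.14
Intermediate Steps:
E = 4/7 (E = -(9 + 23)/(2*(-28 + (15 - 15))) = -16/(-28 + 0) = -16/(-28) = -16*(-1)/28 = -½*(-8/7) = 4/7 ≈ 0.57143)
E*(-191) = (4/7)*(-191) = -764/7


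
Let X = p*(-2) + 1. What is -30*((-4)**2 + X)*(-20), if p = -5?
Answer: 16200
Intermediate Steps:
X = 11 (X = -5*(-2) + 1 = 10 + 1 = 11)
-30*((-4)**2 + X)*(-20) = -30*((-4)**2 + 11)*(-20) = -30*(16 + 11)*(-20) = -30*27*(-20) = -810*(-20) = 16200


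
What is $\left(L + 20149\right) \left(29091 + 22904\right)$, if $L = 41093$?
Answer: $3184277790$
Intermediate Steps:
$\left(L + 20149\right) \left(29091 + 22904\right) = \left(41093 + 20149\right) \left(29091 + 22904\right) = 61242 \cdot 51995 = 3184277790$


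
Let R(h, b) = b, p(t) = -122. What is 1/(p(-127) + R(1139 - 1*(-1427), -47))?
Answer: -1/169 ≈ -0.0059172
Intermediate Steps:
1/(p(-127) + R(1139 - 1*(-1427), -47)) = 1/(-122 - 47) = 1/(-169) = -1/169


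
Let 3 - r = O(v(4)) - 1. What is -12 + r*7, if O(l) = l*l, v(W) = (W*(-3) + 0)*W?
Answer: -16112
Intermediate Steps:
v(W) = -3*W² (v(W) = (-3*W + 0)*W = (-3*W)*W = -3*W²)
O(l) = l²
r = -2300 (r = 3 - ((-3*4²)² - 1) = 3 - ((-3*16)² - 1) = 3 - ((-48)² - 1) = 3 - (2304 - 1) = 3 - 1*2303 = 3 - 2303 = -2300)
-12 + r*7 = -12 - 2300*7 = -12 - 16100 = -16112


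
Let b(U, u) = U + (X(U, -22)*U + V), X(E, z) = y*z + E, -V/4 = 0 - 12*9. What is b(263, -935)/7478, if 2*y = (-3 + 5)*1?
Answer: 32039/3739 ≈ 8.5689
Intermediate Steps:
V = 432 (V = -4*(0 - 12*9) = -4*(0 - 108) = -4*(-108) = 432)
y = 1 (y = ((-3 + 5)*1)/2 = (2*1)/2 = (½)*2 = 1)
X(E, z) = E + z (X(E, z) = 1*z + E = z + E = E + z)
b(U, u) = 432 + U + U*(-22 + U) (b(U, u) = U + ((U - 22)*U + 432) = U + ((-22 + U)*U + 432) = U + (U*(-22 + U) + 432) = U + (432 + U*(-22 + U)) = 432 + U + U*(-22 + U))
b(263, -935)/7478 = (432 + 263 + 263*(-22 + 263))/7478 = (432 + 263 + 263*241)*(1/7478) = (432 + 263 + 63383)*(1/7478) = 64078*(1/7478) = 32039/3739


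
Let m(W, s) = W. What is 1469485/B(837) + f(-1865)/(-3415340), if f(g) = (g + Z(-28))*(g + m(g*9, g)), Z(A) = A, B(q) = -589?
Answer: -503958522095/201163526 ≈ -2505.2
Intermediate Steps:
f(g) = 10*g*(-28 + g) (f(g) = (g - 28)*(g + g*9) = (-28 + g)*(g + 9*g) = (-28 + g)*(10*g) = 10*g*(-28 + g))
1469485/B(837) + f(-1865)/(-3415340) = 1469485/(-589) + (10*(-1865)*(-28 - 1865))/(-3415340) = 1469485*(-1/589) + (10*(-1865)*(-1893))*(-1/3415340) = -1469485/589 + 35304450*(-1/3415340) = -1469485/589 - 3530445/341534 = -503958522095/201163526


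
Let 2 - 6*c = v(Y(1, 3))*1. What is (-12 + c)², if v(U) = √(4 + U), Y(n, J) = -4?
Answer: 1225/9 ≈ 136.11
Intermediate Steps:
c = ⅓ (c = ⅓ - √(4 - 4)/6 = ⅓ - √0/6 = ⅓ - 0 = ⅓ - ⅙*0 = ⅓ + 0 = ⅓ ≈ 0.33333)
(-12 + c)² = (-12 + ⅓)² = (-35/3)² = 1225/9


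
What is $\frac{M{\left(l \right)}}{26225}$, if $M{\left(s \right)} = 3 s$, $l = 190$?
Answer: $\frac{114}{5245} \approx 0.021735$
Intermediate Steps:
$\frac{M{\left(l \right)}}{26225} = \frac{3 \cdot 190}{26225} = 570 \cdot \frac{1}{26225} = \frac{114}{5245}$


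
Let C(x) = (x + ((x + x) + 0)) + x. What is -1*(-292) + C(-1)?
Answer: 288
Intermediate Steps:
C(x) = 4*x (C(x) = (x + (2*x + 0)) + x = (x + 2*x) + x = 3*x + x = 4*x)
-1*(-292) + C(-1) = -1*(-292) + 4*(-1) = 292 - 4 = 288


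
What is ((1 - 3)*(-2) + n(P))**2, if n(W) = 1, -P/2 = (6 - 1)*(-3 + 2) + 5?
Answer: 25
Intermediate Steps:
P = 0 (P = -2*((6 - 1)*(-3 + 2) + 5) = -2*(5*(-1) + 5) = -2*(-5 + 5) = -2*0 = 0)
((1 - 3)*(-2) + n(P))**2 = ((1 - 3)*(-2) + 1)**2 = (-2*(-2) + 1)**2 = (4 + 1)**2 = 5**2 = 25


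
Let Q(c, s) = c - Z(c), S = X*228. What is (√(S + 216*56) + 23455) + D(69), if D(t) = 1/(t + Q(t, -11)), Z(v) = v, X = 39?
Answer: 1618396/69 + 6*√583 ≈ 23600.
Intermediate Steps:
S = 8892 (S = 39*228 = 8892)
Q(c, s) = 0 (Q(c, s) = c - c = 0)
D(t) = 1/t (D(t) = 1/(t + 0) = 1/t)
(√(S + 216*56) + 23455) + D(69) = (√(8892 + 216*56) + 23455) + 1/69 = (√(8892 + 12096) + 23455) + 1/69 = (√20988 + 23455) + 1/69 = (6*√583 + 23455) + 1/69 = (23455 + 6*√583) + 1/69 = 1618396/69 + 6*√583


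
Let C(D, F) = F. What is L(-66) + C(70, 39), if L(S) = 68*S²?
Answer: 296247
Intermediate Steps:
L(-66) + C(70, 39) = 68*(-66)² + 39 = 68*4356 + 39 = 296208 + 39 = 296247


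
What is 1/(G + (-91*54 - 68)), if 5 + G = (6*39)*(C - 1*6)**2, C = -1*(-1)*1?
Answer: 1/863 ≈ 0.0011587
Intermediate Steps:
C = 1 (C = 1*1 = 1)
G = 5845 (G = -5 + (6*39)*(1 - 1*6)**2 = -5 + 234*(1 - 6)**2 = -5 + 234*(-5)**2 = -5 + 234*25 = -5 + 5850 = 5845)
1/(G + (-91*54 - 68)) = 1/(5845 + (-91*54 - 68)) = 1/(5845 + (-4914 - 68)) = 1/(5845 - 4982) = 1/863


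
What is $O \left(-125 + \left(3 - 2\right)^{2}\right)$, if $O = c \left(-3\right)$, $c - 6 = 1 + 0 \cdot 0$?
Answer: $2604$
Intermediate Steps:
$c = 7$ ($c = 6 + \left(1 + 0 \cdot 0\right) = 6 + \left(1 + 0\right) = 6 + 1 = 7$)
$O = -21$ ($O = 7 \left(-3\right) = -21$)
$O \left(-125 + \left(3 - 2\right)^{2}\right) = - 21 \left(-125 + \left(3 - 2\right)^{2}\right) = - 21 \left(-125 + 1^{2}\right) = - 21 \left(-125 + 1\right) = \left(-21\right) \left(-124\right) = 2604$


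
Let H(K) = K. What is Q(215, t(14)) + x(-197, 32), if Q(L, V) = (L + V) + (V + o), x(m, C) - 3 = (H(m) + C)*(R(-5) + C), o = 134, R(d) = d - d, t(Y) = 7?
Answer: -4914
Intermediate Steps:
R(d) = 0
x(m, C) = 3 + C*(C + m) (x(m, C) = 3 + (m + C)*(0 + C) = 3 + (C + m)*C = 3 + C*(C + m))
Q(L, V) = 134 + L + 2*V (Q(L, V) = (L + V) + (V + 134) = (L + V) + (134 + V) = 134 + L + 2*V)
Q(215, t(14)) + x(-197, 32) = (134 + 215 + 2*7) + (3 + 32² + 32*(-197)) = (134 + 215 + 14) + (3 + 1024 - 6304) = 363 - 5277 = -4914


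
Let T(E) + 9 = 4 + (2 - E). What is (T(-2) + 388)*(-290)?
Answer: -112230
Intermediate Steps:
T(E) = -3 - E (T(E) = -9 + (4 + (2 - E)) = -9 + (6 - E) = -3 - E)
(T(-2) + 388)*(-290) = ((-3 - 1*(-2)) + 388)*(-290) = ((-3 + 2) + 388)*(-290) = (-1 + 388)*(-290) = 387*(-290) = -112230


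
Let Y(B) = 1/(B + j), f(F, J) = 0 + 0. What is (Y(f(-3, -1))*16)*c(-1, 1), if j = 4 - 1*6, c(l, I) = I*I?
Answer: -8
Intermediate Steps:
c(l, I) = I²
f(F, J) = 0
j = -2 (j = 4 - 6 = -2)
Y(B) = 1/(-2 + B) (Y(B) = 1/(B - 2) = 1/(-2 + B))
(Y(f(-3, -1))*16)*c(-1, 1) = (16/(-2 + 0))*1² = (16/(-2))*1 = -½*16*1 = -8*1 = -8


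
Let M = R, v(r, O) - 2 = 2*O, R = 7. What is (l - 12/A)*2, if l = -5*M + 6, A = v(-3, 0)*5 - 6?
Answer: -64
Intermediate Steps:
v(r, O) = 2 + 2*O
M = 7
A = 4 (A = (2 + 2*0)*5 - 6 = (2 + 0)*5 - 6 = 2*5 - 6 = 10 - 6 = 4)
l = -29 (l = -5*7 + 6 = -35 + 6 = -29)
(l - 12/A)*2 = (-29 - 12/4)*2 = (-29 - 12*1/4)*2 = (-29 - 3)*2 = -32*2 = -64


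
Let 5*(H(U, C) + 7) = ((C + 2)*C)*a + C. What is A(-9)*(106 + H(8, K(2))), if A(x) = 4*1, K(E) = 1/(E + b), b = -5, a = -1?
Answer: 17828/45 ≈ 396.18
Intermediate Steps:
K(E) = 1/(-5 + E) (K(E) = 1/(E - 5) = 1/(-5 + E))
A(x) = 4
H(U, C) = -7 + C/5 - C*(2 + C)/5 (H(U, C) = -7 + (((C + 2)*C)*(-1) + C)/5 = -7 + (((2 + C)*C)*(-1) + C)/5 = -7 + ((C*(2 + C))*(-1) + C)/5 = -7 + (-C*(2 + C) + C)/5 = -7 + (C - C*(2 + C))/5 = -7 + (C/5 - C*(2 + C)/5) = -7 + C/5 - C*(2 + C)/5)
A(-9)*(106 + H(8, K(2))) = 4*(106 + (-7 - 1/(5*(-5 + 2)) - 1/(5*(-5 + 2)²))) = 4*(106 + (-7 - ⅕/(-3) - (1/(-3))²/5)) = 4*(106 + (-7 - ⅕*(-⅓) - (-⅓)²/5)) = 4*(106 + (-7 + 1/15 - ⅕*⅑)) = 4*(106 + (-7 + 1/15 - 1/45)) = 4*(106 - 313/45) = 4*(4457/45) = 17828/45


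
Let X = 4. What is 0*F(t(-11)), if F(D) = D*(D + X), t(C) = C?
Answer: 0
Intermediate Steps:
F(D) = D*(4 + D) (F(D) = D*(D + 4) = D*(4 + D))
0*F(t(-11)) = 0*(-11*(4 - 11)) = 0*(-11*(-7)) = 0*77 = 0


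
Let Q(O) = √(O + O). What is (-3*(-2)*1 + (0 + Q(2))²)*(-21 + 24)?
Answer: 30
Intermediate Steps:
Q(O) = √2*√O (Q(O) = √(2*O) = √2*√O)
(-3*(-2)*1 + (0 + Q(2))²)*(-21 + 24) = (-3*(-2)*1 + (0 + √2*√2)²)*(-21 + 24) = (6*1 + (0 + 2)²)*3 = (6 + 2²)*3 = (6 + 4)*3 = 10*3 = 30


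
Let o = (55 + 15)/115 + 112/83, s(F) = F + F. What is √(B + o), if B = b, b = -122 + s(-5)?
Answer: 5*I*√18956370/1909 ≈ 11.404*I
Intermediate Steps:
s(F) = 2*F
b = -132 (b = -122 + 2*(-5) = -122 - 10 = -132)
B = -132
o = 3738/1909 (o = 70*(1/115) + 112*(1/83) = 14/23 + 112/83 = 3738/1909 ≈ 1.9581)
√(B + o) = √(-132 + 3738/1909) = √(-248250/1909) = 5*I*√18956370/1909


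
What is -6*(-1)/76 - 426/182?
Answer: -7821/3458 ≈ -2.2617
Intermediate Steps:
-6*(-1)/76 - 426/182 = 6*(1/76) - 426*1/182 = 3/38 - 213/91 = -7821/3458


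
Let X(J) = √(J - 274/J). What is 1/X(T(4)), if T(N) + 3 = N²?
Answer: -I*√1365/105 ≈ -0.35187*I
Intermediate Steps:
T(N) = -3 + N²
1/X(T(4)) = 1/(√((-3 + 4²) - 274/(-3 + 4²))) = 1/(√((-3 + 16) - 274/(-3 + 16))) = 1/(√(13 - 274/13)) = 1/(√(-105/13)) = 1/(I*√1365/13) = -I*√1365/105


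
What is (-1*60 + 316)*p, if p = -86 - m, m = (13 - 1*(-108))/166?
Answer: -1842816/83 ≈ -22203.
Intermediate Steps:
m = 121/166 (m = (13 + 108)*(1/166) = 121*(1/166) = 121/166 ≈ 0.72892)
p = -14397/166 (p = -86 - 1*121/166 = -86 - 121/166 = -14397/166 ≈ -86.729)
(-1*60 + 316)*p = (-1*60 + 316)*(-14397/166) = (-60 + 316)*(-14397/166) = 256*(-14397/166) = -1842816/83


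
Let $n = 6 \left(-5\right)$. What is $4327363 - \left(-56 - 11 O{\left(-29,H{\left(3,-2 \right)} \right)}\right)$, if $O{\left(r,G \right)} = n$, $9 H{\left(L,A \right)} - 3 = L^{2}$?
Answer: $4327089$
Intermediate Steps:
$H{\left(L,A \right)} = \frac{1}{3} + \frac{L^{2}}{9}$
$n = -30$
$O{\left(r,G \right)} = -30$
$4327363 - \left(-56 - 11 O{\left(-29,H{\left(3,-2 \right)} \right)}\right) = 4327363 - \left(-56 - -330\right) = 4327363 - \left(-56 + 330\right) = 4327363 - 274 = 4327089$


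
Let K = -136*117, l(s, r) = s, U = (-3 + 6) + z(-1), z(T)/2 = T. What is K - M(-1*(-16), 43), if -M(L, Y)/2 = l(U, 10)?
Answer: -15910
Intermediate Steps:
z(T) = 2*T
U = 1 (U = (-3 + 6) + 2*(-1) = 3 - 2 = 1)
M(L, Y) = -2 (M(L, Y) = -2*1 = -2)
K = -15912
K - M(-1*(-16), 43) = -15912 - 1*(-2) = -15912 + 2 = -15910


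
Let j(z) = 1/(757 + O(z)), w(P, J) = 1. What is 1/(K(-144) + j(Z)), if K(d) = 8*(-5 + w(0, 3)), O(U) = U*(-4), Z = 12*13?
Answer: -133/4255 ≈ -0.031257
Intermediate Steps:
Z = 156
O(U) = -4*U
K(d) = -32 (K(d) = 8*(-5 + 1) = 8*(-4) = -32)
j(z) = 1/(757 - 4*z)
1/(K(-144) + j(Z)) = 1/(-32 - 1/(-757 + 4*156)) = 1/(-32 - 1/(-757 + 624)) = 1/(-32 - 1/(-133)) = 1/(-32 - 1*(-1/133)) = 1/(-32 + 1/133) = 1/(-4255/133) = -133/4255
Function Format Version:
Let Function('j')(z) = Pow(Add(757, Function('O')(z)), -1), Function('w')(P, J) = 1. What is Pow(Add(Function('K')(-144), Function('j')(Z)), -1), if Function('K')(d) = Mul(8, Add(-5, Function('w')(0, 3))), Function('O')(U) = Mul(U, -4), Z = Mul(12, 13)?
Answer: Rational(-133, 4255) ≈ -0.031257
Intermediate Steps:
Z = 156
Function('O')(U) = Mul(-4, U)
Function('K')(d) = -32 (Function('K')(d) = Mul(8, Add(-5, 1)) = Mul(8, -4) = -32)
Function('j')(z) = Pow(Add(757, Mul(-4, z)), -1)
Pow(Add(Function('K')(-144), Function('j')(Z)), -1) = Pow(Add(-32, Mul(-1, Pow(Add(-757, Mul(4, 156)), -1))), -1) = Pow(Add(-32, Mul(-1, Pow(Add(-757, 624), -1))), -1) = Pow(Add(-32, Mul(-1, Pow(-133, -1))), -1) = Pow(Add(-32, Mul(-1, Rational(-1, 133))), -1) = Pow(Add(-32, Rational(1, 133)), -1) = Pow(Rational(-4255, 133), -1) = Rational(-133, 4255)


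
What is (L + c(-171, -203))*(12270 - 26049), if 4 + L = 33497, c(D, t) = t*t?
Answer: -1029318858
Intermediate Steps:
c(D, t) = t**2
L = 33493 (L = -4 + 33497 = 33493)
(L + c(-171, -203))*(12270 - 26049) = (33493 + (-203)**2)*(12270 - 26049) = (33493 + 41209)*(-13779) = 74702*(-13779) = -1029318858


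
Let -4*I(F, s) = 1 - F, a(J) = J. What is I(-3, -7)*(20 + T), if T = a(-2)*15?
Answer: 10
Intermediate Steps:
I(F, s) = -¼ + F/4 (I(F, s) = -(1 - F)/4 = -¼ + F/4)
T = -30 (T = -2*15 = -30)
I(-3, -7)*(20 + T) = (-¼ + (¼)*(-3))*(20 - 30) = (-¼ - ¾)*(-10) = -1*(-10) = 10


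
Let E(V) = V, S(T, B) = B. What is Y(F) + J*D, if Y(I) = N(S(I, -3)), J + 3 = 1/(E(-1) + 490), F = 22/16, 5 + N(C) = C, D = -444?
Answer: 215664/163 ≈ 1323.1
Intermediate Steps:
N(C) = -5 + C
F = 11/8 (F = 22*(1/16) = 11/8 ≈ 1.3750)
J = -1466/489 (J = -3 + 1/(-1 + 490) = -3 + 1/489 = -1466/489 ≈ -2.9980)
Y(I) = -8 (Y(I) = -5 - 3 = -8)
Y(F) + J*D = -8 - 1466/489*(-444) = -8 + 216968/163 = 215664/163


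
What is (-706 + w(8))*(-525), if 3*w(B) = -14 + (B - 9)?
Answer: 373275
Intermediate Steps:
w(B) = -23/3 + B/3 (w(B) = (-14 + (B - 9))/3 = (-14 + (-9 + B))/3 = (-23 + B)/3 = -23/3 + B/3)
(-706 + w(8))*(-525) = (-706 + (-23/3 + (1/3)*8))*(-525) = (-706 + (-23/3 + 8/3))*(-525) = (-706 - 5)*(-525) = -711*(-525) = 373275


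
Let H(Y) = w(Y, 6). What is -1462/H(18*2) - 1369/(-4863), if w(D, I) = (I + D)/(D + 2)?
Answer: -15006185/11347 ≈ -1322.5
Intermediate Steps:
w(D, I) = (D + I)/(2 + D)
H(Y) = (6 + Y)/(2 + Y) (H(Y) = (Y + 6)/(2 + Y) = (6 + Y)/(2 + Y))
-1462/H(18*2) - 1369/(-4863) = -1462*(2 + 18*2)/(6 + 18*2) - 1369/(-4863) = -1462*(2 + 36)/(6 + 36) - 1369*(-1/4863) = -1462/(42/38) + 1369/4863 = -1462/((1/38)*42) + 1369/4863 = -1462/21/19 + 1369/4863 = -1462*19/21 + 1369/4863 = -27778/21 + 1369/4863 = -15006185/11347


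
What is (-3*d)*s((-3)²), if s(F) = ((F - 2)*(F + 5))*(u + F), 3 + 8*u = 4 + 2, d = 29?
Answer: -319725/4 ≈ -79931.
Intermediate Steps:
u = 3/8 (u = -3/8 + (4 + 2)/8 = -3/8 + (⅛)*6 = -3/8 + ¾ = 3/8 ≈ 0.37500)
s(F) = (-2 + F)*(5 + F)*(3/8 + F) (s(F) = ((F - 2)*(F + 5))*(3/8 + F) = ((-2 + F)*(5 + F))*(3/8 + F) = (-2 + F)*(5 + F)*(3/8 + F))
(-3*d)*s((-3)²) = (-3*29)*(-15/4 + ((-3)²)³ - 71/8*(-3)² + 27*((-3)²)²/8) = -87*(-15/4 + 9³ - 71/8*9 + (27/8)*9²) = -87*(-15/4 + 729 - 639/8 + (27/8)*81) = -87*(-15/4 + 729 - 639/8 + 2187/8) = -87*3675/4 = -319725/4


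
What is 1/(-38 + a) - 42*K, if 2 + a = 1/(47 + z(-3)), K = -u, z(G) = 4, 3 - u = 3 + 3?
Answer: -256965/2039 ≈ -126.03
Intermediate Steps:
u = -3 (u = 3 - (3 + 3) = 3 - 1*6 = 3 - 6 = -3)
K = 3 (K = -1*(-3) = 3)
a = -101/51 (a = -2 + 1/(47 + 4) = -2 + 1/51 = -101/51 ≈ -1.9804)
1/(-38 + a) - 42*K = 1/(-38 - 101/51) - 42*3 = 1/(-2039/51) - 126 = -51/2039 - 126 = -256965/2039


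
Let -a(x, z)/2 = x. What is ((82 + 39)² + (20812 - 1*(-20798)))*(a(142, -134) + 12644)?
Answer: 695262360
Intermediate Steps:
a(x, z) = -2*x
((82 + 39)² + (20812 - 1*(-20798)))*(a(142, -134) + 12644) = ((82 + 39)² + (20812 - 1*(-20798)))*(-2*142 + 12644) = (121² + (20812 + 20798))*(-284 + 12644) = (14641 + 41610)*12360 = 56251*12360 = 695262360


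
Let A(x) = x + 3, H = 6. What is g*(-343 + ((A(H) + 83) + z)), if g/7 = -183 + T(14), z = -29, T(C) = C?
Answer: 331240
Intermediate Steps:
A(x) = 3 + x
g = -1183 (g = 7*(-183 + 14) = 7*(-169) = -1183)
g*(-343 + ((A(H) + 83) + z)) = -1183*(-343 + (((3 + 6) + 83) - 29)) = -1183*(-343 + ((9 + 83) - 29)) = -1183*(-343 + (92 - 29)) = -1183*(-343 + 63) = -1183*(-280) = 331240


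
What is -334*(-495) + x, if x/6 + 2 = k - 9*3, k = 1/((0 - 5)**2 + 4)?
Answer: 4789530/29 ≈ 1.6516e+5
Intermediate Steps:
k = 1/29 (k = 1/((-5)**2 + 4) = 1/(25 + 4) = 1/29 ≈ 0.034483)
x = -5040/29 (x = -12 + 6*(1/29 - 9*3) = -12 + 6*(1/29 - 27) = -12 + 6*(-782/29) = -12 - 4692/29 = -5040/29 ≈ -173.79)
-334*(-495) + x = -334*(-495) - 5040/29 = 165330 - 5040/29 = 4789530/29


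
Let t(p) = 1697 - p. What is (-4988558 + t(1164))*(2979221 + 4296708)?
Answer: -36292515750225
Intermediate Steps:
(-4988558 + t(1164))*(2979221 + 4296708) = (-4988558 + (1697 - 1*1164))*(2979221 + 4296708) = (-4988558 + (1697 - 1164))*7275929 = (-4988558 + 533)*7275929 = -4988025*7275929 = -36292515750225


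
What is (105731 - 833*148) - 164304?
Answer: -181857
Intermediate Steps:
(105731 - 833*148) - 164304 = (105731 - 123284) - 164304 = -17553 - 164304 = -181857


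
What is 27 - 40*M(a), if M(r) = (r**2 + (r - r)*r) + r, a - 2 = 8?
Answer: -4373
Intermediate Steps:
a = 10 (a = 2 + 8 = 10)
M(r) = r + r**2 (M(r) = (r**2 + 0*r) + r = (r**2 + 0) + r = r**2 + r = r + r**2)
27 - 40*M(a) = 27 - 400*(1 + 10) = 27 - 400*11 = 27 - 40*110 = 27 - 4400 = -4373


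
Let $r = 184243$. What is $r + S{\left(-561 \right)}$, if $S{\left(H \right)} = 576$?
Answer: $184819$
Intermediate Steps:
$r + S{\left(-561 \right)} = 184243 + 576 = 184819$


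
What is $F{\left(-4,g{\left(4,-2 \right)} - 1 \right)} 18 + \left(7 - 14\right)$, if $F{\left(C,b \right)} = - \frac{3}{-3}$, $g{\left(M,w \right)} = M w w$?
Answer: $11$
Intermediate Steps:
$g{\left(M,w \right)} = M w^{2}$
$F{\left(C,b \right)} = 1$ ($F{\left(C,b \right)} = \left(-3\right) \left(- \frac{1}{3}\right) = 1$)
$F{\left(-4,g{\left(4,-2 \right)} - 1 \right)} 18 + \left(7 - 14\right) = 1 \cdot 18 + \left(7 - 14\right) = 18 - 7 = 11$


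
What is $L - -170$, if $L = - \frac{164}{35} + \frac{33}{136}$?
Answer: $\frac{788051}{4760} \approx 165.56$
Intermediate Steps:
$L = - \frac{21149}{4760}$ ($L = \left(-164\right) \frac{1}{35} + 33 \cdot \frac{1}{136} = - \frac{164}{35} + \frac{33}{136} = - \frac{21149}{4760} \approx -4.4431$)
$L - -170 = - \frac{21149}{4760} - -170 = - \frac{21149}{4760} + 170 = \frac{788051}{4760}$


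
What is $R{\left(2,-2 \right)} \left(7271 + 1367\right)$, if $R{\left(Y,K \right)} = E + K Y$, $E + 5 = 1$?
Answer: $-69104$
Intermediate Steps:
$E = -4$ ($E = -5 + 1 = -4$)
$R{\left(Y,K \right)} = -4 + K Y$
$R{\left(2,-2 \right)} \left(7271 + 1367\right) = \left(-4 - 4\right) \left(7271 + 1367\right) = \left(-4 - 4\right) 8638 = \left(-8\right) 8638 = -69104$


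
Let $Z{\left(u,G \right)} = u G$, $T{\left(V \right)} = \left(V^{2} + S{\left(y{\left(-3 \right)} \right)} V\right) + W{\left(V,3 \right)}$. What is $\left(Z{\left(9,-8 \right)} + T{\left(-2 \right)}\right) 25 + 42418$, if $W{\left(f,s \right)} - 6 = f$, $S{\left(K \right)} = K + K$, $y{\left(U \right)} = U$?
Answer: $41118$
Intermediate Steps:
$S{\left(K \right)} = 2 K$
$W{\left(f,s \right)} = 6 + f$
$T{\left(V \right)} = 6 + V^{2} - 5 V$ ($T{\left(V \right)} = \left(V^{2} + 2 \left(-3\right) V\right) + \left(6 + V\right) = \left(V^{2} - 6 V\right) + \left(6 + V\right) = 6 + V^{2} - 5 V$)
$Z{\left(u,G \right)} = G u$
$\left(Z{\left(9,-8 \right)} + T{\left(-2 \right)}\right) 25 + 42418 = \left(\left(-8\right) 9 + \left(6 + \left(-2\right)^{2} - -10\right)\right) 25 + 42418 = \left(-72 + \left(6 + 4 + 10\right)\right) 25 + 42418 = \left(-72 + 20\right) 25 + 42418 = \left(-52\right) 25 + 42418 = -1300 + 42418 = 41118$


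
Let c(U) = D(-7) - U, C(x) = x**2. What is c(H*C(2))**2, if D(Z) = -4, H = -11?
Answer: 1600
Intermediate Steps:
c(U) = -4 - U
c(H*C(2))**2 = (-4 - (-11)*2**2)**2 = (-4 - (-11)*4)**2 = (-4 - 1*(-44))**2 = (-4 + 44)**2 = 40**2 = 1600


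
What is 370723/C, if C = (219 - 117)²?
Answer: 370723/10404 ≈ 35.633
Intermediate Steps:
C = 10404 (C = 102² = 10404)
370723/C = 370723/10404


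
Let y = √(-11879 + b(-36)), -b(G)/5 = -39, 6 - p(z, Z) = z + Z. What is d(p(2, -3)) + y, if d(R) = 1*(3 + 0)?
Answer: 3 + 2*I*√2921 ≈ 3.0 + 108.09*I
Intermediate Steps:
p(z, Z) = 6 - Z - z (p(z, Z) = 6 - (z + Z) = 6 - (Z + z) = 6 + (-Z - z) = 6 - Z - z)
b(G) = 195 (b(G) = -5*(-39) = 195)
d(R) = 3 (d(R) = 1*3 = 3)
y = 2*I*√2921 (y = √(-11879 + 195) = √(-11684) = 2*I*√2921 ≈ 108.09*I)
d(p(2, -3)) + y = 3 + 2*I*√2921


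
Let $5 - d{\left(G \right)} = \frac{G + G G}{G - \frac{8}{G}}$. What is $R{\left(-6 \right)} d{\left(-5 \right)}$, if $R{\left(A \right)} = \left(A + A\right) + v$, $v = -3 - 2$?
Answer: $-185$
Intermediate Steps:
$v = -5$
$d{\left(G \right)} = 5 - \frac{G + G^{2}}{G - \frac{8}{G}}$ ($d{\left(G \right)} = 5 - \frac{G + G G}{G - \frac{8}{G}} = 5 - \frac{G + G^{2}}{G - \frac{8}{G}}$)
$R{\left(A \right)} = -5 + 2 A$ ($R{\left(A \right)} = \left(A + A\right) - 5 = 2 A - 5 = -5 + 2 A$)
$R{\left(-6 \right)} d{\left(-5 \right)} = \left(-5 + 2 \left(-6\right)\right) \frac{-40 - \left(-5\right)^{3} + 4 \left(-5\right)^{2}}{-8 + \left(-5\right)^{2}} = \left(-5 - 12\right) \frac{-40 - -125 + 4 \cdot 25}{-8 + 25} = - 17 \frac{-40 + 125 + 100}{17} = - 17 \cdot \frac{1}{17} \cdot 185 = \left(-17\right) \frac{185}{17} = -185$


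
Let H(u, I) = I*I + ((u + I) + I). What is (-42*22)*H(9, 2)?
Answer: -15708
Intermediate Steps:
H(u, I) = u + I² + 2*I (H(u, I) = I² + ((I + u) + I) = I² + (u + 2*I) = u + I² + 2*I)
(-42*22)*H(9, 2) = (-42*22)*(9 + 2² + 2*2) = -924*(9 + 4 + 4) = -924*17 = -15708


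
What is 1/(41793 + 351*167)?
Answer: 1/100410 ≈ 9.9592e-6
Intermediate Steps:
1/(41793 + 351*167) = 1/(41793 + 58617) = 1/100410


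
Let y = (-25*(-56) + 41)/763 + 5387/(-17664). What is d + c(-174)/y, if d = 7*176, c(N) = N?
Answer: 23950137008/21343543 ≈ 1122.1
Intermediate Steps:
y = 21343543/13477632 (y = (1400 + 41)*(1/763) + 5387*(-1/17664) = 1441*(1/763) - 5387/17664 = 1441/763 - 5387/17664 = 21343543/13477632 ≈ 1.5836)
d = 1232
d + c(-174)/y = 1232 - 174/21343543/13477632 = 1232 - 174*13477632/21343543 = 1232 - 2345107968/21343543 = 23950137008/21343543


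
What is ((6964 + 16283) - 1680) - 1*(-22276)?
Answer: 43843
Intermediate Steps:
((6964 + 16283) - 1680) - 1*(-22276) = (23247 - 1680) + 22276 = 21567 + 22276 = 43843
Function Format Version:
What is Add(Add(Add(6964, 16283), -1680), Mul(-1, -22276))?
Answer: 43843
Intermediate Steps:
Add(Add(Add(6964, 16283), -1680), Mul(-1, -22276)) = Add(Add(23247, -1680), 22276) = Add(21567, 22276) = 43843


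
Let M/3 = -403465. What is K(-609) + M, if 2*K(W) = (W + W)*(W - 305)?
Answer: -653769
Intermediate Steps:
K(W) = W*(-305 + W) (K(W) = ((W + W)*(W - 305))/2 = ((2*W)*(-305 + W))/2 = (2*W*(-305 + W))/2 = W*(-305 + W))
M = -1210395 (M = 3*(-403465) = -1210395)
K(-609) + M = -609*(-305 - 609) - 1210395 = -609*(-914) - 1210395 = 556626 - 1210395 = -653769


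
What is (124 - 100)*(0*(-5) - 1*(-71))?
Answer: 1704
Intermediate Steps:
(124 - 100)*(0*(-5) - 1*(-71)) = 24*(0 + 71) = 24*71 = 1704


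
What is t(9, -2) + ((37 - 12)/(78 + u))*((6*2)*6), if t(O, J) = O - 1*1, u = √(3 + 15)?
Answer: 10496/337 - 300*√2/337 ≈ 29.886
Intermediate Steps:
u = 3*√2 (u = √18 = 3*√2 ≈ 4.2426)
t(O, J) = -1 + O (t(O, J) = O - 1 = -1 + O)
t(9, -2) + ((37 - 12)/(78 + u))*((6*2)*6) = (-1 + 9) + ((37 - 12)/(78 + 3*√2))*((6*2)*6) = 8 + (25/(78 + 3*√2))*(12*6) = 8 + (25/(78 + 3*√2))*72 = 8 + 1800/(78 + 3*√2)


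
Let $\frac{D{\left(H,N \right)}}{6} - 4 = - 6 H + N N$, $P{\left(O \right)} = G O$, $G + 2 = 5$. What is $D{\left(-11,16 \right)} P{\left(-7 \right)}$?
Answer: $-41076$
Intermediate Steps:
$G = 3$ ($G = -2 + 5 = 3$)
$P{\left(O \right)} = 3 O$
$D{\left(H,N \right)} = 24 - 36 H + 6 N^{2}$ ($D{\left(H,N \right)} = 24 + 6 \left(- 6 H + N N\right) = 24 + 6 \left(- 6 H + N^{2}\right) = 24 + 6 \left(N^{2} - 6 H\right) = 24 - \left(- 6 N^{2} + 36 H\right) = 24 - 36 H + 6 N^{2}$)
$D{\left(-11,16 \right)} P{\left(-7 \right)} = \left(24 - -396 + 6 \cdot 16^{2}\right) 3 \left(-7\right) = \left(24 + 396 + 6 \cdot 256\right) \left(-21\right) = \left(24 + 396 + 1536\right) \left(-21\right) = 1956 \left(-21\right) = -41076$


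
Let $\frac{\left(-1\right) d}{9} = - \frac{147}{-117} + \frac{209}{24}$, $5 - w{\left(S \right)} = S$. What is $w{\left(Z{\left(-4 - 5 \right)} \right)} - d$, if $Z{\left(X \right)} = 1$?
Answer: $\frac{9743}{104} \approx 93.683$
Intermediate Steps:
$w{\left(S \right)} = 5 - S$
$d = - \frac{9327}{104}$ ($d = - 9 \left(- \frac{147}{-117} + \frac{209}{24}\right) = - 9 \left(\left(-147\right) \left(- \frac{1}{117}\right) + 209 \cdot \frac{1}{24}\right) = - 9 \left(\frac{49}{39} + \frac{209}{24}\right) = \left(-9\right) \frac{3109}{312} = - \frac{9327}{104} \approx -89.683$)
$w{\left(Z{\left(-4 - 5 \right)} \right)} - d = \left(5 - 1\right) - - \frac{9327}{104} = \left(5 - 1\right) + \frac{9327}{104} = 4 + \frac{9327}{104} = \frac{9743}{104}$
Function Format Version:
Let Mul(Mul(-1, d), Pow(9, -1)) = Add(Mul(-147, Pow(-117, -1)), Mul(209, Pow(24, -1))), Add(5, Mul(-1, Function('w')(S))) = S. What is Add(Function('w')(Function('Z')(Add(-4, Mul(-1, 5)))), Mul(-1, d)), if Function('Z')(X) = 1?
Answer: Rational(9743, 104) ≈ 93.683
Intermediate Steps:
Function('w')(S) = Add(5, Mul(-1, S))
d = Rational(-9327, 104) (d = Mul(-9, Add(Mul(-147, Pow(-117, -1)), Mul(209, Pow(24, -1)))) = Mul(-9, Add(Mul(-147, Rational(-1, 117)), Mul(209, Rational(1, 24)))) = Mul(-9, Add(Rational(49, 39), Rational(209, 24))) = Mul(-9, Rational(3109, 312)) = Rational(-9327, 104) ≈ -89.683)
Add(Function('w')(Function('Z')(Add(-4, Mul(-1, 5)))), Mul(-1, d)) = Add(Add(5, Mul(-1, 1)), Mul(-1, Rational(-9327, 104))) = Add(Add(5, -1), Rational(9327, 104)) = Add(4, Rational(9327, 104)) = Rational(9743, 104)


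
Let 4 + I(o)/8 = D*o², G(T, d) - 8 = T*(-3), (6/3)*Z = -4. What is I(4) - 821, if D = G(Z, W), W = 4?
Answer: 939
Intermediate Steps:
Z = -2 (Z = (½)*(-4) = -2)
G(T, d) = 8 - 3*T (G(T, d) = 8 + T*(-3) = 8 - 3*T)
D = 14 (D = 8 - 3*(-2) = 8 + 6 = 14)
I(o) = -32 + 112*o² (I(o) = -32 + 8*(14*o²) = -32 + 112*o²)
I(4) - 821 = (-32 + 112*4²) - 821 = (-32 + 112*16) - 821 = (-32 + 1792) - 821 = 1760 - 821 = 939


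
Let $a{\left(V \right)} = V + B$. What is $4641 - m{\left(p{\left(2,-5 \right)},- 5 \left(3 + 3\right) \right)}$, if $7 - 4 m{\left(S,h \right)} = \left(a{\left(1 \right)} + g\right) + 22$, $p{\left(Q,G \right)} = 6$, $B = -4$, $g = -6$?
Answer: $\frac{9285}{2} \approx 4642.5$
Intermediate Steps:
$a{\left(V \right)} = -4 + V$ ($a{\left(V \right)} = V - 4 = -4 + V$)
$m{\left(S,h \right)} = - \frac{3}{2}$ ($m{\left(S,h \right)} = \frac{7}{4} - \frac{\left(\left(-4 + 1\right) - 6\right) + 22}{4} = \frac{7}{4} - \frac{\left(-3 - 6\right) + 22}{4} = \frac{7}{4} - \frac{-9 + 22}{4} = \frac{7}{4} - \frac{13}{4} = - \frac{3}{2}$)
$4641 - m{\left(p{\left(2,-5 \right)},- 5 \left(3 + 3\right) \right)} = 4641 - - \frac{3}{2} = 4641 + \frac{3}{2} = \frac{9285}{2}$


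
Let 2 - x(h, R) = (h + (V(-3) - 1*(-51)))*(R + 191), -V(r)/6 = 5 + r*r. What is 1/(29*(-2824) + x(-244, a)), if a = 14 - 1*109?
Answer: -1/55302 ≈ -1.8083e-5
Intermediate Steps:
V(r) = -30 - 6*r**2 (V(r) = -6*(5 + r*r) = -6*(5 + r**2) = -30 - 6*r**2)
a = -95 (a = 14 - 109 = -95)
x(h, R) = 2 - (-33 + h)*(191 + R) (x(h, R) = 2 - (h + ((-30 - 6*(-3)**2) - 1*(-51)))*(R + 191) = 2 - (h + ((-30 - 6*9) + 51))*(191 + R) = 2 - (h + ((-30 - 54) + 51))*(191 + R) = 2 - (h + (-84 + 51))*(191 + R) = 2 - (h - 33)*(191 + R) = 2 - (-33 + h)*(191 + R))
1/(29*(-2824) + x(-244, a)) = 1/(29*(-2824) + (6305 - 191*(-244) + 33*(-95) - 1*(-95)*(-244))) = 1/(-81896 + (6305 + 46604 - 3135 - 23180)) = 1/(-81896 + 26594) = 1/(-55302) = -1/55302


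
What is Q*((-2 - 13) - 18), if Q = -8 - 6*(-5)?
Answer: -726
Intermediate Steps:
Q = 22 (Q = -8 + 30 = 22)
Q*((-2 - 13) - 18) = 22*((-2 - 13) - 18) = 22*(-15 - 18) = 22*(-33) = -726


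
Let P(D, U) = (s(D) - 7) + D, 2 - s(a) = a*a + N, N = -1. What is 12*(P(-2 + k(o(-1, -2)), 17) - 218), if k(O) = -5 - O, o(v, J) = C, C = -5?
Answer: -2736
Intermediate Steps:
s(a) = 3 - a² (s(a) = 2 - (a*a - 1) = 2 - (a² - 1) = 2 - (-1 + a²) = 2 + (1 - a²) = 3 - a²)
o(v, J) = -5
P(D, U) = -4 + D - D² (P(D, U) = ((3 - D²) - 7) + D = (-4 - D²) + D = -4 + D - D²)
12*(P(-2 + k(o(-1, -2)), 17) - 218) = 12*((-4 + (-2 + (-5 - 1*(-5))) - (-2 + (-5 - 1*(-5)))²) - 218) = 12*((-4 + (-2 + (-5 + 5)) - (-2 + (-5 + 5))²) - 218) = 12*((-4 + (-2 + 0) - (-2 + 0)²) - 218) = 12*((-4 - 2 - 1*(-2)²) - 218) = 12*((-4 - 2 - 1*4) - 218) = 12*((-4 - 2 - 4) - 218) = 12*(-10 - 218) = 12*(-228) = -2736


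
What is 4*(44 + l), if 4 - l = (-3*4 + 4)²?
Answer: -64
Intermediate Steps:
l = -60 (l = 4 - (-3*4 + 4)² = 4 - (-12 + 4)² = 4 - 1*(-8)² = 4 - 1*64 = 4 - 64 = -60)
4*(44 + l) = 4*(44 - 60) = 4*(-16) = -64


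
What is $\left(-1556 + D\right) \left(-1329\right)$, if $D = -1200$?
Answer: $3662724$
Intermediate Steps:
$\left(-1556 + D\right) \left(-1329\right) = \left(-1556 - 1200\right) \left(-1329\right) = \left(-2756\right) \left(-1329\right) = 3662724$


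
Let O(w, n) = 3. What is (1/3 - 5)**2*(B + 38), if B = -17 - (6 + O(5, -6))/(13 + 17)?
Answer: 2254/5 ≈ 450.80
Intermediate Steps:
B = -173/10 (B = -17 - (6 + 3)/(13 + 17) = -17 - 9/30 = -17 - 1*3/10 = -17 - 3/10 = -173/10 ≈ -17.300)
(1/3 - 5)**2*(B + 38) = (1/3 - 5)**2*(-173/10 + 38) = (1/3 - 5)**2*(207/10) = (-14/3)**2*(207/10) = (196/9)*(207/10) = 2254/5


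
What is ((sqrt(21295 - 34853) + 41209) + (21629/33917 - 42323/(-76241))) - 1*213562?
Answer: -445678677695161/2585865997 + I*sqrt(13558) ≈ -1.7235e+5 + 116.44*I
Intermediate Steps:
((sqrt(21295 - 34853) + 41209) + (21629/33917 - 42323/(-76241))) - 1*213562 = ((sqrt(-13558) + 41209) + (21629*(1/33917) - 42323*(-1/76241))) - 213562 = ((I*sqrt(13558) + 41209) + (21629/33917 + 42323/76241)) - 213562 = ((41209 + I*sqrt(13558)) + 3084485780/2585865997) - 213562 = (106564036356153/2585865997 + I*sqrt(13558)) - 213562 = -445678677695161/2585865997 + I*sqrt(13558)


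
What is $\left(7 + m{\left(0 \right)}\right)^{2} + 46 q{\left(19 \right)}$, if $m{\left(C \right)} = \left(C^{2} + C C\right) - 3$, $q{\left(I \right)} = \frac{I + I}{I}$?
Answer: $108$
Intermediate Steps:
$q{\left(I \right)} = 2$ ($q{\left(I \right)} = \frac{2 I}{I} = 2$)
$m{\left(C \right)} = -3 + 2 C^{2}$ ($m{\left(C \right)} = \left(C^{2} + C^{2}\right) - 3 = 2 C^{2} - 3 = -3 + 2 C^{2}$)
$\left(7 + m{\left(0 \right)}\right)^{2} + 46 q{\left(19 \right)} = \left(7 - \left(3 - 2 \cdot 0^{2}\right)\right)^{2} + 46 \cdot 2 = \left(7 + \left(-3 + 2 \cdot 0\right)\right)^{2} + 92 = \left(7 + \left(-3 + 0\right)\right)^{2} + 92 = \left(7 - 3\right)^{2} + 92 = 4^{2} + 92 = 16 + 92 = 108$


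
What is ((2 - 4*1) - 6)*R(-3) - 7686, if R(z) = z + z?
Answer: -7638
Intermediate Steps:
R(z) = 2*z
((2 - 4*1) - 6)*R(-3) - 7686 = ((2 - 4*1) - 6)*(2*(-3)) - 7686 = ((2 - 4) - 6)*(-6) - 7686 = (-2 - 6)*(-6) - 7686 = -8*(-6) - 7686 = 48 - 7686 = -7638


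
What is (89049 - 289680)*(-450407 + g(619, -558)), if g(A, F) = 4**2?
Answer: 90362396721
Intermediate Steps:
g(A, F) = 16
(89049 - 289680)*(-450407 + g(619, -558)) = (89049 - 289680)*(-450407 + 16) = -200631*(-450391) = 90362396721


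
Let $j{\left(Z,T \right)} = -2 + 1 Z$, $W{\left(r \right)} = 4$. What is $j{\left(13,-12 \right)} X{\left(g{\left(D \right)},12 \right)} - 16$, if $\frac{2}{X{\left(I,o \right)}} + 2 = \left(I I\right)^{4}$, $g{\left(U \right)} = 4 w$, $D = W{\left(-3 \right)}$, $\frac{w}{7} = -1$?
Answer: $- \frac{3022415986661}{188900999167} \approx -16.0$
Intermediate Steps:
$w = -7$ ($w = 7 \left(-1\right) = -7$)
$D = 4$
$j{\left(Z,T \right)} = -2 + Z$
$g{\left(U \right)} = -28$ ($g{\left(U \right)} = 4 \left(-7\right) = -28$)
$X{\left(I,o \right)} = \frac{2}{-2 + I^{8}}$ ($X{\left(I,o \right)} = \frac{2}{-2 + \left(I I\right)^{4}} = \frac{2}{-2 + \left(I^{2}\right)^{4}} = \frac{2}{-2 + I^{8}}$)
$j{\left(13,-12 \right)} X{\left(g{\left(D \right)},12 \right)} - 16 = \left(-2 + 13\right) \frac{2}{-2 + \left(-28\right)^{8}} - 16 = 11 \frac{2}{-2 + 377801998336} - 16 = 11 \cdot \frac{2}{377801998334} - 16 = 11 \cdot 2 \cdot \frac{1}{377801998334} - 16 = 11 \cdot \frac{1}{188900999167} - 16 = \frac{11}{188900999167} - 16 = - \frac{3022415986661}{188900999167}$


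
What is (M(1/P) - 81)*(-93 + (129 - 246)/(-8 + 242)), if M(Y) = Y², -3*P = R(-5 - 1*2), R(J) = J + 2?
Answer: 188496/25 ≈ 7539.8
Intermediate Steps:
R(J) = 2 + J
P = 5/3 (P = -(2 + (-5 - 1*2))/3 = -(2 + (-5 - 2))/3 = -(2 - 7)/3 = -⅓*(-5) = 5/3 ≈ 1.6667)
(M(1/P) - 81)*(-93 + (129 - 246)/(-8 + 242)) = ((1/(5/3))² - 81)*(-93 + (129 - 246)/(-8 + 242)) = ((⅗)² - 81)*(-93 - 117/234) = (9/25 - 81)*(-93 - 117*1/234) = -2016*(-93 - ½)/25 = -2016/25*(-187/2) = 188496/25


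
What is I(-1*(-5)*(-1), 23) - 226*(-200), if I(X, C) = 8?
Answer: 45208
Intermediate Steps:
I(-1*(-5)*(-1), 23) - 226*(-200) = 8 - 226*(-200) = 8 + 45200 = 45208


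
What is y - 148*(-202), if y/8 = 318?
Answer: 32440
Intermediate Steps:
y = 2544 (y = 8*318 = 2544)
y - 148*(-202) = 2544 - 148*(-202) = 2544 + 29896 = 32440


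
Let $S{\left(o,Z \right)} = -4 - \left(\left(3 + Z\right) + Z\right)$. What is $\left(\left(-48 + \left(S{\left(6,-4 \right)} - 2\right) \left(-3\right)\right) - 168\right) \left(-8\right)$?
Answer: $1704$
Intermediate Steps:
$S{\left(o,Z \right)} = -7 - 2 Z$ ($S{\left(o,Z \right)} = -4 - \left(3 + 2 Z\right) = -7 - 2 Z$)
$\left(\left(-48 + \left(S{\left(6,-4 \right)} - 2\right) \left(-3\right)\right) - 168\right) \left(-8\right) = \left(\left(-48 + \left(\left(-7 - -8\right) - 2\right) \left(-3\right)\right) - 168\right) \left(-8\right) = \left(\left(-48 + \left(\left(-7 + 8\right) - 2\right) \left(-3\right)\right) - 168\right) \left(-8\right) = \left(\left(-48 + \left(1 - 2\right) \left(-3\right)\right) - 168\right) \left(-8\right) = \left(\left(-48 - -3\right) - 168\right) \left(-8\right) = \left(\left(-48 + 3\right) - 168\right) \left(-8\right) = \left(-45 - 168\right) \left(-8\right) = \left(-213\right) \left(-8\right) = 1704$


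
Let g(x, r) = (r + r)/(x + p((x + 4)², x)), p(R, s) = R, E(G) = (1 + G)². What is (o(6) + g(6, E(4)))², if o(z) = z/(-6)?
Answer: 784/2809 ≈ 0.27910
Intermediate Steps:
o(z) = -z/6 (o(z) = z*(-⅙) = -z/6)
g(x, r) = 2*r/(x + (4 + x)²) (g(x, r) = (r + r)/(x + (x + 4)²) = (2*r)/(x + (4 + x)²) = 2*r/(x + (4 + x)²))
(o(6) + g(6, E(4)))² = (-⅙*6 + 2*(1 + 4)²/(6 + (4 + 6)²))² = (-1 + 2*5²/(6 + 10²))² = (-1 + 2*25/(6 + 100))² = (-1 + 2*25/106)² = (-1 + 2*25*(1/106))² = (-1 + 25/53)² = (-28/53)² = 784/2809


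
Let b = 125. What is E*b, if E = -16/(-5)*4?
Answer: 1600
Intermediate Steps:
E = 64/5 (E = -16*(-1)/5*4 = -4*(-⅘)*4 = (16/5)*4 = 64/5 ≈ 12.800)
E*b = (64/5)*125 = 1600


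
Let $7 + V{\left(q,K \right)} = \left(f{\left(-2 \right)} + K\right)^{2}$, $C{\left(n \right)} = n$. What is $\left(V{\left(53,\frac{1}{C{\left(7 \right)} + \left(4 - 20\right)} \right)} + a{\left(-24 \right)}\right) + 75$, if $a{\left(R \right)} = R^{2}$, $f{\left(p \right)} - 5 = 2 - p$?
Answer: $\frac{58564}{81} \approx 723.01$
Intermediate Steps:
$f{\left(p \right)} = 7 - p$ ($f{\left(p \right)} = 5 - \left(-2 + p\right) = 7 - p$)
$V{\left(q,K \right)} = -7 + \left(9 + K\right)^{2}$ ($V{\left(q,K \right)} = -7 + \left(\left(7 - -2\right) + K\right)^{2} = -7 + \left(\left(7 + 2\right) + K\right)^{2} = -7 + \left(9 + K\right)^{2}$)
$\left(V{\left(53,\frac{1}{C{\left(7 \right)} + \left(4 - 20\right)} \right)} + a{\left(-24 \right)}\right) + 75 = \left(\left(-7 + \left(9 + \frac{1}{7 + \left(4 - 20\right)}\right)^{2}\right) + \left(-24\right)^{2}\right) + 75 = \left(\left(-7 + \left(9 + \frac{1}{7 + \left(4 - 20\right)}\right)^{2}\right) + 576\right) + 75 = \left(\left(-7 + \left(9 + \frac{1}{7 - 16}\right)^{2}\right) + 576\right) + 75 = \left(\left(-7 + \left(9 + \frac{1}{-9}\right)^{2}\right) + 576\right) + 75 = \left(\left(-7 + \left(9 - \frac{1}{9}\right)^{2}\right) + 576\right) + 75 = \left(\left(-7 + \left(\frac{80}{9}\right)^{2}\right) + 576\right) + 75 = \left(\left(-7 + \frac{6400}{81}\right) + 576\right) + 75 = \left(\frac{5833}{81} + 576\right) + 75 = \frac{52489}{81} + 75 = \frac{58564}{81}$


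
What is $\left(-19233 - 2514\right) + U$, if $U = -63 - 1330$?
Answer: $-23140$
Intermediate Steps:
$U = -1393$ ($U = -63 - 1330 = -1393$)
$\left(-19233 - 2514\right) + U = \left(-19233 - 2514\right) - 1393 = -21747 - 1393 = -23140$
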